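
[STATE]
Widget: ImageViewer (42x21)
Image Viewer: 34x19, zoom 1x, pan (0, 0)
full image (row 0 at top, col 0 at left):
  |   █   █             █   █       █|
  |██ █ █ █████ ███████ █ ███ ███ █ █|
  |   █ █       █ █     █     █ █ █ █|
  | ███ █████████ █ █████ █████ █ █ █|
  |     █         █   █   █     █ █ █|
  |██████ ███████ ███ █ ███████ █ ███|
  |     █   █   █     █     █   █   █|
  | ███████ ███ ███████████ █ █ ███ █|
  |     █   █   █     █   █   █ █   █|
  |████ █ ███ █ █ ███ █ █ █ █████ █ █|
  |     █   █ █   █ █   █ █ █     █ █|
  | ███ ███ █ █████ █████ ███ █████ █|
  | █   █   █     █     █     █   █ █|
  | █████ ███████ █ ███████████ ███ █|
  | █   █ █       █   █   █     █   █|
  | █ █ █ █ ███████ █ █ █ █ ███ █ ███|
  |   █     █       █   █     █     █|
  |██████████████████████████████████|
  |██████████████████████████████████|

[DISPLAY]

   █   █             █   █       █        
██ █ █ █████ ███████ █ ███ ███ █ █        
   █ █       █ █     █     █ █ █ █        
 ███ █████████ █ █████ █████ █ █ █        
     █         █   █   █     █ █ █        
██████ ███████ ███ █ ███████ █ ███        
     █   █   █     █     █   █   █        
 ███████ ███ ███████████ █ █ ███ █        
     █   █   █     █   █   █ █   █        
████ █ ███ █ █ ███ █ █ █ █████ █ █        
     █   █ █   █ █   █ █ █     █ █        
 ███ ███ █ █████ █████ ███ █████ █        
 █   █   █     █     █     █   █ █        
 █████ ███████ █ ███████████ ███ █        
 █   █ █       █   █   █     █   █        
 █ █ █ █ ███████ █ █ █ █ ███ █ ███        
   █     █       █   █     █     █        
██████████████████████████████████        
██████████████████████████████████        
                                          
                                          


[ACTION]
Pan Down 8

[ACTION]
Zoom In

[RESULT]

          ██                  ██      ██  
          ██                  ██      ██  
████████████  ██████████████  ██████  ██  
████████████  ██████████████  ██████  ██  
          ██      ██      ██          ██  
          ██      ██      ██          ██  
  ██████████████  ██████  ████████████████
  ██████████████  ██████  ████████████████
          ██      ██      ██          ██  
          ██      ██      ██          ██  
████████  ██  ██████  ██  ██  ██████  ██  
████████  ██  ██████  ██  ██  ██████  ██  
          ██      ██  ██      ██  ██      
          ██      ██  ██      ██  ██      
  ██████  ██████  ██  ██████████  ████████
  ██████  ██████  ██  ██████████  ████████
  ██      ██      ██          ██          
  ██      ██      ██          ██          
  ██████████  ██████████████  ██  ████████
  ██████████  ██████████████  ██  ████████
  ██      ██  ██              ██      ██  


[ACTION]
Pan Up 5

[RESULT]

████  ██  ██  ██████████  ██████████████  
      ██  ██              ██  ██          
      ██  ██              ██  ██          
  ██████  ██████████████████  ██  ████████
  ██████  ██████████████████  ██  ████████
          ██                  ██      ██  
          ██                  ██      ██  
████████████  ██████████████  ██████  ██  
████████████  ██████████████  ██████  ██  
          ██      ██      ██          ██  
          ██      ██      ██          ██  
  ██████████████  ██████  ████████████████
  ██████████████  ██████  ████████████████
          ██      ██      ██          ██  
          ██      ██      ██          ██  
████████  ██  ██████  ██  ██  ██████  ██  
████████  ██  ██████  ██  ██  ██████  ██  
          ██      ██  ██      ██  ██      
          ██      ██  ██      ██  ██      
  ██████  ██████  ██  ██████████  ████████
  ██████  ██████  ██  ██████████  ████████


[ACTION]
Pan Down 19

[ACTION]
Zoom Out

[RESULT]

                                          
                                          
                                          
                                          
                                          
                                          
                                          
                                          
                                          
                                          
                                          
                                          
                                          
                                          
                                          
                                          
                                          
                                          
                                          
                                          
                                          


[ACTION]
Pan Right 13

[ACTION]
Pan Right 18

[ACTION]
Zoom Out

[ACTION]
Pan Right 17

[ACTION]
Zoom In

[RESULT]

████  ██████████  ██                      
████  ██████████  ██                      
      ██      ██  ██                      
      ██      ██  ██                      
████████  ██████  ██                      
████████  ██████  ██                      
          ██      ██                      
          ██      ██                      
  ██████  ██  ██████                      
  ██████  ██  ██████                      
      ██          ██                      
      ██          ██                      
████████████████████                      
████████████████████                      
████████████████████                      
████████████████████                      
                                          
                                          
                                          
                                          
                                          


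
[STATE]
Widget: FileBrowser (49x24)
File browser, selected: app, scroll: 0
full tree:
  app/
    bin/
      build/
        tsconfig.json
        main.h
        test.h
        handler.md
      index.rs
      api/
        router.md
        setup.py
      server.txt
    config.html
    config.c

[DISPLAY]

> [-] app/                                       
    [+] bin/                                     
    config.html                                  
    config.c                                     
                                                 
                                                 
                                                 
                                                 
                                                 
                                                 
                                                 
                                                 
                                                 
                                                 
                                                 
                                                 
                                                 
                                                 
                                                 
                                                 
                                                 
                                                 
                                                 
                                                 


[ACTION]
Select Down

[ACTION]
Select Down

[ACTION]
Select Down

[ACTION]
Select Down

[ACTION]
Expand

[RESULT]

  [-] app/                                       
    [+] bin/                                     
    config.html                                  
  > config.c                                     
                                                 
                                                 
                                                 
                                                 
                                                 
                                                 
                                                 
                                                 
                                                 
                                                 
                                                 
                                                 
                                                 
                                                 
                                                 
                                                 
                                                 
                                                 
                                                 
                                                 


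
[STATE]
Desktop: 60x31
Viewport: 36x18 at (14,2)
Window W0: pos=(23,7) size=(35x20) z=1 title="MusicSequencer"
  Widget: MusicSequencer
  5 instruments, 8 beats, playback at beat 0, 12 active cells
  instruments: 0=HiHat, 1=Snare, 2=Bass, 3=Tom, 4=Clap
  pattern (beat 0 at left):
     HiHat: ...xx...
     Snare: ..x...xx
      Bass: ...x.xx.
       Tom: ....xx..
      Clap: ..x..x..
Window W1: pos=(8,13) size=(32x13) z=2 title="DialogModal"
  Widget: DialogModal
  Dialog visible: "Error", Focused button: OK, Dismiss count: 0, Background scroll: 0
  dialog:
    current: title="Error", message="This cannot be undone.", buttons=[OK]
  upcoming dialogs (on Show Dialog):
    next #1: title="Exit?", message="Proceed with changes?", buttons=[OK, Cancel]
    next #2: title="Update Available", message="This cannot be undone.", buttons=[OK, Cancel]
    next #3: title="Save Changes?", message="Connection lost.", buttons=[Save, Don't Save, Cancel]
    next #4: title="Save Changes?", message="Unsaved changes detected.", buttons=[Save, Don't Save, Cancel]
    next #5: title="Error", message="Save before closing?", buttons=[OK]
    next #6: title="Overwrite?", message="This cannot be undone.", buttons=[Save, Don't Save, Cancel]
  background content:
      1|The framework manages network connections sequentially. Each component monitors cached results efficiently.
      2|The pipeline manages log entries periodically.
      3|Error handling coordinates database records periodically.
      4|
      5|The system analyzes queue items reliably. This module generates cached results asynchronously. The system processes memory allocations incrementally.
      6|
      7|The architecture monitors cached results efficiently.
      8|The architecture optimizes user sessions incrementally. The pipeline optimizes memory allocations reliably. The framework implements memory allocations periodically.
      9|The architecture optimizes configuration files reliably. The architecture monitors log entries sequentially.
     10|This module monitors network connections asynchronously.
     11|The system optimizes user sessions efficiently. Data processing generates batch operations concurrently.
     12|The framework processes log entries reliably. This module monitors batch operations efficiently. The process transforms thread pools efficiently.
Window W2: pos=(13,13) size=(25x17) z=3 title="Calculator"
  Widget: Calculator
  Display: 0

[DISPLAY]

                                    
                                    
                                    
                                    
                                    
         ┏━━━━━━━━━━━━━━━━━━━━━━━━━━
         ┃ MusicSequencer           
         ┠──────────────────────────
         ┃      ▼1234567            
         ┃ HiHat···██···            
         ┃ Snare··█···██            
━━━━━━━━━━━━━━━━━━━━━━━┓━┓          
 Calculator            ┃ ┃          
───────────────────────┨─┨          
                      0┃ ┃          
┌───┬───┬───┬───┐      ┃i┃          
│ 7 │ 8 │ 9 │ ÷ │      ┃t┃          
├───┼───┼───┼───┤      ┃ ┃          


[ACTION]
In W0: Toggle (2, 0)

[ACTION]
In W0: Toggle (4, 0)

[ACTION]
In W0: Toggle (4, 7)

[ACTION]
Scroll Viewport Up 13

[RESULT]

                                    
                                    
                                    
                                    
                                    
                                    
                                    
         ┏━━━━━━━━━━━━━━━━━━━━━━━━━━
         ┃ MusicSequencer           
         ┠──────────────────────────
         ┃      ▼1234567            
         ┃ HiHat···██···            
         ┃ Snare··█···██            
━━━━━━━━━━━━━━━━━━━━━━━┓━┓          
 Calculator            ┃ ┃          
───────────────────────┨─┨          
                      0┃ ┃          
┌───┬───┬───┬───┐      ┃i┃          


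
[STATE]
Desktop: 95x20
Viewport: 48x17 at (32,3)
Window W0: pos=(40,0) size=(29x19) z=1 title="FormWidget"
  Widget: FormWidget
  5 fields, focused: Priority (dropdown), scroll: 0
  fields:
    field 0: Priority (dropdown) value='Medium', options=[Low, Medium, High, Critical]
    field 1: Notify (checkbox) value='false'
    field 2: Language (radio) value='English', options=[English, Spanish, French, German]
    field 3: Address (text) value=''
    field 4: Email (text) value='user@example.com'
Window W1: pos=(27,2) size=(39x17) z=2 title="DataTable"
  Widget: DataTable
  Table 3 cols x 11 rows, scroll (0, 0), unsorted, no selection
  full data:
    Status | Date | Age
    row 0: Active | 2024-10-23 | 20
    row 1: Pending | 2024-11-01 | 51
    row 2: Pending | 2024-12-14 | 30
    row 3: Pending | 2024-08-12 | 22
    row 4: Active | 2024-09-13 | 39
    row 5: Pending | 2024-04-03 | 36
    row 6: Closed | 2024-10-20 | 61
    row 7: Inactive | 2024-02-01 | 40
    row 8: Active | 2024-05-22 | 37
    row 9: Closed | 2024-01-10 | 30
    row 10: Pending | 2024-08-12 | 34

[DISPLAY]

aTable                           ┃▼]┃           
─────────────────────────────────┨  ┃           
us  │Date      │Age              ┃  ┃           
────┼──────────┼───              ┃ ]┃           
ve  │2024-10-23│20               ┃l]┃           
ing │2024-11-01│51               ┃  ┃           
ing │2024-12-14│30               ┃  ┃           
ing │2024-08-12│22               ┃  ┃           
ve  │2024-09-13│39               ┃  ┃           
ing │2024-04-03│36               ┃  ┃           
ed  │2024-10-20│61               ┃  ┃           
tive│2024-02-01│40               ┃  ┃           
ve  │2024-05-22│37               ┃  ┃           
ed  │2024-01-10│30               ┃  ┃           
ing │2024-08-12│34               ┃  ┃           
━━━━━━━━━━━━━━━━━━━━━━━━━━━━━━━━━┛━━┛           
                                                


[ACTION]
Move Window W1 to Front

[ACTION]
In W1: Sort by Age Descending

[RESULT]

aTable                           ┃▼]┃           
─────────────────────────────────┨  ┃           
us  │Date      │Ag▼              ┃  ┃           
────┼──────────┼───              ┃ ]┃           
ed  │2024-10-20│61               ┃l]┃           
ing │2024-11-01│51               ┃  ┃           
tive│2024-02-01│40               ┃  ┃           
ve  │2024-09-13│39               ┃  ┃           
ve  │2024-05-22│37               ┃  ┃           
ing │2024-04-03│36               ┃  ┃           
ing │2024-08-12│34               ┃  ┃           
ing │2024-12-14│30               ┃  ┃           
ed  │2024-01-10│30               ┃  ┃           
ing │2024-08-12│22               ┃  ┃           
ve  │2024-10-23│20               ┃  ┃           
━━━━━━━━━━━━━━━━━━━━━━━━━━━━━━━━━┛━━┛           
                                                


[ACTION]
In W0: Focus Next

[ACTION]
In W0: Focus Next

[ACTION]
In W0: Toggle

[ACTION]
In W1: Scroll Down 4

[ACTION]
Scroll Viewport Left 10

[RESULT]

     ┃ DataTable                           ┃▼]┃ 
     ┠─────────────────────────────────────┨  ┃ 
     ┃Status  │Date      │Ag▼              ┃  ┃ 
     ┃────────┼──────────┼───              ┃ ]┃ 
     ┃Closed  │2024-10-20│61               ┃l]┃ 
     ┃Pending │2024-11-01│51               ┃  ┃ 
     ┃Inactive│2024-02-01│40               ┃  ┃ 
     ┃Active  │2024-09-13│39               ┃  ┃ 
     ┃Active  │2024-05-22│37               ┃  ┃ 
     ┃Pending │2024-04-03│36               ┃  ┃ 
     ┃Pending │2024-08-12│34               ┃  ┃ 
     ┃Pending │2024-12-14│30               ┃  ┃ 
     ┃Closed  │2024-01-10│30               ┃  ┃ 
     ┃Pending │2024-08-12│22               ┃  ┃ 
     ┃Active  │2024-10-23│20               ┃  ┃ 
     ┗━━━━━━━━━━━━━━━━━━━━━━━━━━━━━━━━━━━━━┛━━┛ 
                                                


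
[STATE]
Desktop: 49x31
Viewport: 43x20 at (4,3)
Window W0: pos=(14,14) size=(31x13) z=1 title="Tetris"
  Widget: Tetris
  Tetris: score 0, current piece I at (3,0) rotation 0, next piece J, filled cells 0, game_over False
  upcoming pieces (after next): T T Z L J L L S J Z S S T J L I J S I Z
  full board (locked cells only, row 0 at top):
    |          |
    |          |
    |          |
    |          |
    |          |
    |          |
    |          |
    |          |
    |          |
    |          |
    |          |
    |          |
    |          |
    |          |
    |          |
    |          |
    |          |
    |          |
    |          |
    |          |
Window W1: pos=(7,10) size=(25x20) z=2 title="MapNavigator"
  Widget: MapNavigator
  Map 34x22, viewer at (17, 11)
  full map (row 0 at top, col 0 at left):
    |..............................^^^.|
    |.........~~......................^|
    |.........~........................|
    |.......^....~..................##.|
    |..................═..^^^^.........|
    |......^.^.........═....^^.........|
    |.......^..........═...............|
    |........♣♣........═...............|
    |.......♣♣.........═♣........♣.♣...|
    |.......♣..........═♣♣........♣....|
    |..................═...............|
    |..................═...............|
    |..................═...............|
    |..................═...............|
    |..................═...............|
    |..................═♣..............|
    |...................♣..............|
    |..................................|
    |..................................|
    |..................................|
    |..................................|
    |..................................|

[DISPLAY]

                                           
                                           
                                           
                                           
                                           
                                           
                                           
   ┏━━━━━━━━━━━━━━━━━━━━━━━┓               
   ┃ MapNavigator          ┃               
   ┠───────────────────────┨               
   ┃.^....~................┃               
   ┃............═..^^^^....┃━━━━━━━━━━━━┓  
   ┃^.^.........═....^^....┃            ┃  
   ┃.^..........═..........┃────────────┨  
   ┃..♣♣........═..........┃            ┃  
   ┃.♣♣.........═♣........♣┃            ┃  
   ┃.♣..........═♣♣........┃            ┃  
   ┃............═..........┃            ┃  
   ┃...........@═..........┃            ┃  
   ┃............═..........┃            ┃  


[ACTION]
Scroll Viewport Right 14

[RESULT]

                                           
                                           
                                           
                                           
                                           
                                           
                                           
 ┏━━━━━━━━━━━━━━━━━━━━━━━┓                 
 ┃ MapNavigator          ┃                 
 ┠───────────────────────┨                 
 ┃.^....~................┃                 
 ┃............═..^^^^....┃━━━━━━━━━━━━┓    
 ┃^.^.........═....^^....┃            ┃    
 ┃.^..........═..........┃────────────┨    
 ┃..♣♣........═..........┃            ┃    
 ┃.♣♣.........═♣........♣┃            ┃    
 ┃.♣..........═♣♣........┃            ┃    
 ┃............═..........┃            ┃    
 ┃...........@═..........┃            ┃    
 ┃............═..........┃            ┃    


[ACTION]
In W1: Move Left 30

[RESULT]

                                           
                                           
                                           
                                           
                                           
                                           
                                           
 ┏━━━━━━━━━━━━━━━━━━━━━━━┓                 
 ┃ MapNavigator          ┃                 
 ┠───────────────────────┨                 
 ┃           .......^....┃                 
 ┃           ............┃━━━━━━━━━━━━┓    
 ┃           ......^.^...┃            ┃    
 ┃           .......^....┃────────────┨    
 ┃           ........♣♣..┃            ┃    
 ┃           .......♣♣...┃            ┃    
 ┃           .......♣....┃            ┃    
 ┃           ............┃            ┃    
 ┃           @...........┃            ┃    
 ┃           ............┃            ┃    


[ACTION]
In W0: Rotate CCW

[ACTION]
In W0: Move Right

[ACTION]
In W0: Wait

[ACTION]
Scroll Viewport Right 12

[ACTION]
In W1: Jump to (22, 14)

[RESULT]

                                           
                                           
                                           
                                           
                                           
                                           
                                           
 ┏━━━━━━━━━━━━━━━━━━━━━━━┓                 
 ┃ MapNavigator          ┃                 
 ┠───────────────────────┨                 
 ┃.......═...............┃                 
 ┃.......═...............┃━━━━━━━━━━━━┓    
 ┃.......═♣........♣.♣...┃            ┃    
 ┃.......═♣♣........♣....┃────────────┨    
 ┃.......═...............┃            ┃    
 ┃.......═...............┃            ┃    
 ┃.......═...............┃            ┃    
 ┃.......═...............┃            ┃    
 ┃.......═...@...........┃            ┃    
 ┃.......═♣..............┃            ┃    


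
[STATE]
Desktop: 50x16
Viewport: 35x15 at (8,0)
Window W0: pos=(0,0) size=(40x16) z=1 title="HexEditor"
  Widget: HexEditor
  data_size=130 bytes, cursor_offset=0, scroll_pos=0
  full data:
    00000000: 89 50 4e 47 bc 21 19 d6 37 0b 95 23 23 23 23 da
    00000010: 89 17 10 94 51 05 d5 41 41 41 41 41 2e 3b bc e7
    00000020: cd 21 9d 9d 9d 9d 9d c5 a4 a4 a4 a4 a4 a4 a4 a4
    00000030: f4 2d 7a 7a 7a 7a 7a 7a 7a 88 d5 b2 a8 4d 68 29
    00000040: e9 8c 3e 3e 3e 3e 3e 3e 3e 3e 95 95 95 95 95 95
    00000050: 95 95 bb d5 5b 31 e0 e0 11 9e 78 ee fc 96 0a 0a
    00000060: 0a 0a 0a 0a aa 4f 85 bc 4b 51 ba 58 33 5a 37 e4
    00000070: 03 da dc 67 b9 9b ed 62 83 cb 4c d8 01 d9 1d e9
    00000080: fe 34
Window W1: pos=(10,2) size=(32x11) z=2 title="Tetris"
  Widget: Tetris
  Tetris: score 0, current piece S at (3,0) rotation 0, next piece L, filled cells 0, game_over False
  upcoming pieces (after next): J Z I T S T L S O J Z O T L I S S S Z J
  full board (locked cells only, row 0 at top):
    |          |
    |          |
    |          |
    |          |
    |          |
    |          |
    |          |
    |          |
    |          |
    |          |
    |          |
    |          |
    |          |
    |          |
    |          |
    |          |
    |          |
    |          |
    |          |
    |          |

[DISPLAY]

━━━━━━━━━━━━━━━━━━━━━━━━━━━━━━━┓   
tor                            ┃   
──┏━━━━━━━━━━━━━━━━━━━━━━━━━━━━━━┓ 
0 ┃ Tetris                       ┃ 
0 ┠──────────────────────────────┨ 
0 ┃          │Next:              ┃ 
0 ┃          │  ▒                ┃ 
0 ┃          │▒▒▒                ┃ 
0 ┃          │                   ┃ 
0 ┃          │                   ┃ 
0 ┃          │                   ┃ 
0 ┃          │Score:             ┃ 
  ┗━━━━━━━━━━━━━━━━━━━━━━━━━━━━━━┛ 
                               ┃   
                               ┃   


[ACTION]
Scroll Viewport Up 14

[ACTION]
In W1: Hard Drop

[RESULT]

━━━━━━━━━━━━━━━━━━━━━━━━━━━━━━━┓   
tor                            ┃   
──┏━━━━━━━━━━━━━━━━━━━━━━━━━━━━━━┓ 
0 ┃ Tetris                       ┃ 
0 ┠──────────────────────────────┨ 
0 ┃          │Next:              ┃ 
0 ┃          │█                  ┃ 
0 ┃          │███                ┃ 
0 ┃          │                   ┃ 
0 ┃          │                   ┃ 
0 ┃    ░░    │                   ┃ 
0 ┃   ░░     │Score:             ┃ 
  ┗━━━━━━━━━━━━━━━━━━━━━━━━━━━━━━┛ 
                               ┃   
                               ┃   


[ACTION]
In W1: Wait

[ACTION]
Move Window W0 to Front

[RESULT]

━━━━━━━━━━━━━━━━━━━━━━━━━━━━━━━┓   
tor                            ┃   
───────────────────────────────┨━┓ 
0  89 50 4e 47 bc 21 19 d6  37 ┃ ┃ 
0  89 17 10 94 51 05 d5 41  41 ┃─┨ 
0  cd 21 9d 9d 9d 9d 9d c5  a4 ┃ ┃ 
0  f4 2d 7a 7a 7a 7a 7a 7a  7a ┃ ┃ 
0  e9 8c 3e 3e 3e 3e 3e 3e  3e ┃ ┃ 
0  95 95 bb d5 5b 31 e0 e0  11 ┃ ┃ 
0  0a 0a 0a 0a aa 4f 85 bc  4b ┃ ┃ 
0  03 da dc 67 b9 9b ed 62  83 ┃ ┃ 
0  fe 34                       ┃ ┃ 
                               ┃━┛ 
                               ┃   
                               ┃   


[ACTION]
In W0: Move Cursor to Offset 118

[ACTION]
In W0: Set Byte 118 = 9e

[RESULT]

━━━━━━━━━━━━━━━━━━━━━━━━━━━━━━━┓   
tor                            ┃   
───────────────────────────────┨━┓ 
0  89 50 4e 47 bc 21 19 d6  37 ┃ ┃ 
0  89 17 10 94 51 05 d5 41  41 ┃─┨ 
0  cd 21 9d 9d 9d 9d 9d c5  a4 ┃ ┃ 
0  f4 2d 7a 7a 7a 7a 7a 7a  7a ┃ ┃ 
0  e9 8c 3e 3e 3e 3e 3e 3e  3e ┃ ┃ 
0  95 95 bb d5 5b 31 e0 e0  11 ┃ ┃ 
0  0a 0a 0a 0a aa 4f 85 bc  4b ┃ ┃ 
0  03 da dc 67 b9 9b 9E 62  83 ┃ ┃ 
0  fe 34                       ┃ ┃ 
                               ┃━┛ 
                               ┃   
                               ┃   


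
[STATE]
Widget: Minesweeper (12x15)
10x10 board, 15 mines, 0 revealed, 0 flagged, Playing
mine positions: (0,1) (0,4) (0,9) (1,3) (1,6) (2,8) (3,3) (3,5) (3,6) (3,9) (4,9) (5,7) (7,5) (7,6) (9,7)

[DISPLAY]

■■■■■■■■■■  
■■■■■■■■■■  
■■■■■■■■■■  
■■■■■■■■■■  
■■■■■■■■■■  
■■■■■■■■■■  
■■■■■■■■■■  
■■■■■■■■■■  
■■■■■■■■■■  
■■■■■■■■■■  
            
            
            
            
            


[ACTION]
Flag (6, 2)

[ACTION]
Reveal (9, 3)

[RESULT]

■■■■■■■■■■  
112■■■■■■■  
  2■■■■■■■  
  1■■■■■■■  
  11223■■■  
      1■■■  
    123■■■  
    1■■■■■  
    123■■■  
      1■■■  
            
            
            
            
            


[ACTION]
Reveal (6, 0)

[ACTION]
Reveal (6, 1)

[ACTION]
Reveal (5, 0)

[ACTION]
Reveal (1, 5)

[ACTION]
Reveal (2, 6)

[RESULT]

■■■■■■■■■■  
112■■2■■■■  
  2■■■3■■■  
  1■■■■■■■  
  11223■■■  
      1■■■  
    123■■■  
    1■■■■■  
    123■■■  
      1■■■  
            
            
            
            
            


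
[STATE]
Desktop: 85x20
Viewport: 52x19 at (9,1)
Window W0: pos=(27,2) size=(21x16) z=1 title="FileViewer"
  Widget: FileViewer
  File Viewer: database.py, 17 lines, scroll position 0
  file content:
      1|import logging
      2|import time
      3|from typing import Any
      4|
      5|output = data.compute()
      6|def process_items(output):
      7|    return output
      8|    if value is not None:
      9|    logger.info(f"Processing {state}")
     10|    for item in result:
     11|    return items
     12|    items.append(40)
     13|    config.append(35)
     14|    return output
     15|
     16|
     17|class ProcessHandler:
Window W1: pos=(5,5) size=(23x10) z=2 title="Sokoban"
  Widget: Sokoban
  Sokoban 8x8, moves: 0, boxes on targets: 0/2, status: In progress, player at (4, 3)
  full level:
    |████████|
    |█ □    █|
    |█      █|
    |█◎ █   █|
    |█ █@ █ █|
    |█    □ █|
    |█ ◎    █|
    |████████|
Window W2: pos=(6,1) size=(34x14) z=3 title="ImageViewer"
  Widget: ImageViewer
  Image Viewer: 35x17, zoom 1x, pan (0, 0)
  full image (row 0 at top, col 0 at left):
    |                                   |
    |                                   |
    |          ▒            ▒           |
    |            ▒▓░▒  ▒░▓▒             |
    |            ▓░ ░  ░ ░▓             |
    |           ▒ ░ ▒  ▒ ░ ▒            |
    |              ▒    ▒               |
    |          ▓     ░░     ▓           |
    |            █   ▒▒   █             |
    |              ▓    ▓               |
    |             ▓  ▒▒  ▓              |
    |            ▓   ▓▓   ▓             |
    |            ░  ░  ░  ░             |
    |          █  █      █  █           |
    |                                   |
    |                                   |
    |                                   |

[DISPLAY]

━━━━━━━━━━━━━━━━━━━━━━━━━━━━━━┓                     
mageViewer                    ┃━━━━━━━┓             
──────────────────────────────┨       ┃             
                              ┃───────┨             
                              ┃ng    ▲┃             
        ▒            ▒        ┃      █┃             
          ▒▓░▒  ▒░▓▒          ┃import░┃             
          ▓░ ░  ░ ░▓          ┃      ░┃             
         ▒ ░ ▒  ▒ ░ ▒         ┃a.comp░┃             
            ▒    ▒            ┃items(░┃             
        ▓     ░░     ▓        ┃utput ░┃             
          █   ▒▒   █          ┃ is no░┃             
            ▓    ▓            ┃nfo(f"░┃             
━━━━━━━━━━━━━━━━━━━━━━━━━━━━━━┛ in re░┃             
                  ┃    return items  ░┃             
                  ┃    items.append(4▼┃             
                  ┗━━━━━━━━━━━━━━━━━━━┛             
                                                    
                                                    


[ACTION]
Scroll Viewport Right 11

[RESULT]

━━━━━━━━━━━━━━━━━━━┓                                
                   ┃━━━━━━━┓                        
───────────────────┨       ┃                        
                   ┃───────┨                        
                   ┃ng    ▲┃                        
          ▒        ┃      █┃                        
▓░▒  ▒░▓▒          ┃import░┃                        
░ ░  ░ ░▓          ┃      ░┃                        
░ ▒  ▒ ░ ▒         ┃a.comp░┃                        
 ▒    ▒            ┃items(░┃                        
   ░░     ▓        ┃utput ░┃                        
   ▒▒   █          ┃ is no░┃                        
 ▓    ▓            ┃nfo(f"░┃                        
━━━━━━━━━━━━━━━━━━━┛ in re░┃                        
       ┃    return items  ░┃                        
       ┃    items.append(4▼┃                        
       ┗━━━━━━━━━━━━━━━━━━━┛                        
                                                    
                                                    


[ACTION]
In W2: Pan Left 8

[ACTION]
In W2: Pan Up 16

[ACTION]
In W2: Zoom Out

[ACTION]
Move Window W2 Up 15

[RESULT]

                   ┃                                
───────────────────┨━━━━━━━┓                        
                   ┃       ┃                        
                   ┃───────┨                        
          ▒        ┃ng    ▲┃                        
▓░▒  ▒░▓▒          ┃      █┃                        
░ ░  ░ ░▓          ┃import░┃                        
░ ▒  ▒ ░ ▒         ┃      ░┃                        
 ▒    ▒            ┃a.comp░┃                        
   ░░     ▓        ┃items(░┃                        
   ▒▒   █          ┃utput ░┃                        
 ▓    ▓            ┃ is no░┃                        
━━━━━━━━━━━━━━━━━━━┛nfo(f"░┃                        
━━━━━━━┛    for item in re░┃                        
       ┃    return items  ░┃                        
       ┃    items.append(4▼┃                        
       ┗━━━━━━━━━━━━━━━━━━━┛                        
                                                    
                                                    


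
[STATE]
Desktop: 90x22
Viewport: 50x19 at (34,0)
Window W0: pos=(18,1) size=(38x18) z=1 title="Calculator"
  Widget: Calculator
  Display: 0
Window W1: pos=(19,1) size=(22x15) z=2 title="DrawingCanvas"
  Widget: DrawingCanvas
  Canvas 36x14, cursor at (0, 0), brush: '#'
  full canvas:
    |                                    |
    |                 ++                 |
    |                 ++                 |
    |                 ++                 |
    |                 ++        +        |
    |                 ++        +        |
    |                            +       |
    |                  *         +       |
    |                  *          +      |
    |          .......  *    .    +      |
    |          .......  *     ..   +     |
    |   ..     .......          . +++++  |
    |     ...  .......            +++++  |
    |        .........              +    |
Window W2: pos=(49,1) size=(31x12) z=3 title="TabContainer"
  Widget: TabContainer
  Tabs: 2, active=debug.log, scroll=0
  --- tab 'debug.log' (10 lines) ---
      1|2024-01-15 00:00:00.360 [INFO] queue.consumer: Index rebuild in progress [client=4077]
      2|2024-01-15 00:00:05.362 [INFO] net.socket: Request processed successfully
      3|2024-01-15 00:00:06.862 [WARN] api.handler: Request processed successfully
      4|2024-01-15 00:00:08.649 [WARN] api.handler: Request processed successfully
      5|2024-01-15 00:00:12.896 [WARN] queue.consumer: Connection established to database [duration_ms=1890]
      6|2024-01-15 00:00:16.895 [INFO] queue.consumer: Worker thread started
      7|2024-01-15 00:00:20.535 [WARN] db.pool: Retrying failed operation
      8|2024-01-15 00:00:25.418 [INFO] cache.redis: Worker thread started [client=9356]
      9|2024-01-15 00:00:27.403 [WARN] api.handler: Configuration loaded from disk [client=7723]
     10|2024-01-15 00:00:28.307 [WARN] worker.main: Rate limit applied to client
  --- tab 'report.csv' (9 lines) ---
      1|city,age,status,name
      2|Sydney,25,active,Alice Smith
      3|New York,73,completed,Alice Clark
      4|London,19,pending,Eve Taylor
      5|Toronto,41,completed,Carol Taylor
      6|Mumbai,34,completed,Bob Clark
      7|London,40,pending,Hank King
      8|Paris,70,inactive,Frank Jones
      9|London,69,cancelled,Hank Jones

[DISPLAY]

                                                  
━━━━━━┓━━━━━━━━┏━━━━━━━━━━━━━━━━━━━━━━━━━━━━━┓    
      ┃        ┃ TabContainer                ┃    
──────┨────────┠─────────────────────────────┨    
      ┃        ┃[debug.log]│ report.csv      ┃    
   ++ ┃        ┃─────────────────────────────┃    
   ++ ┃        ┃2024-01-15 00:00:00.360 [INFO┃    
   ++ ┃        ┃2024-01-15 00:00:05.362 [INFO┃    
   ++ ┃        ┃2024-01-15 00:00:06.862 [WARN┃    
   ++ ┃        ┃2024-01-15 00:00:08.649 [WARN┃    
      ┃        ┃2024-01-15 00:00:12.896 [WARN┃    
    * ┃        ┃2024-01-15 00:00:16.895 [INFO┃    
    * ┃        ┗━━━━━━━━━━━━━━━━━━━━━━━━━━━━━┛    
...  *┃              ┃                            
...  *┃              ┃                            
━━━━━━┛              ┃                            
                     ┃                            
                     ┃                            
━━━━━━━━━━━━━━━━━━━━━┛                            


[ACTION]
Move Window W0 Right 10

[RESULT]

                                                  
━━━━━━┓━━━━━━━━┏━━━━━━━━━━━━━━━━━━━━━━━━━━━━━┓    
      ┃        ┃ TabContainer                ┃    
──────┨────────┠─────────────────────────────┨    
      ┃        ┃[debug.log]│ report.csv      ┃    
   ++ ┃┬───┐   ┃─────────────────────────────┃    
   ++ ┃│ ÷ │   ┃2024-01-15 00:00:00.360 [INFO┃    
   ++ ┃┼───┤   ┃2024-01-15 00:00:05.362 [INFO┃    
   ++ ┃│ × │   ┃2024-01-15 00:00:06.862 [WARN┃    
   ++ ┃┼───┤   ┃2024-01-15 00:00:08.649 [WARN┃    
      ┃│ - │   ┃2024-01-15 00:00:12.896 [WARN┃    
    * ┃┼───┤   ┃2024-01-15 00:00:16.895 [INFO┃    
    * ┃│ + │   ┗━━━━━━━━━━━━━━━━━━━━━━━━━━━━━┛    
...  *┃┼───┤                   ┃                  
...  *┃│ M+│                   ┃                  
━━━━━━┛┴───┘                   ┃                  
                               ┃                  
                               ┃                  
━━━━━━━━━━━━━━━━━━━━━━━━━━━━━━━┛                  


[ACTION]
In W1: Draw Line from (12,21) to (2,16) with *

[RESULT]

                                                  
━━━━━━┓━━━━━━━━┏━━━━━━━━━━━━━━━━━━━━━━━━━━━━━┓    
      ┃        ┃ TabContainer                ┃    
──────┨────────┠─────────────────────────────┨    
      ┃        ┃[debug.log]│ report.csv      ┃    
   ++ ┃┬───┐   ┃─────────────────────────────┃    
  *++ ┃│ ÷ │   ┃2024-01-15 00:00:00.360 [INFO┃    
   *+ ┃┼───┤   ┃2024-01-15 00:00:05.362 [INFO┃    
   *+ ┃│ × │   ┃2024-01-15 00:00:06.862 [WARN┃    
   +* ┃┼───┤   ┃2024-01-15 00:00:08.649 [WARN┃    
    * ┃│ - │   ┃2024-01-15 00:00:12.896 [WARN┃    
    **┃┼───┤   ┃2024-01-15 00:00:16.895 [INFO┃    
    **┃│ + │   ┗━━━━━━━━━━━━━━━━━━━━━━━━━━━━━┛    
...  *┃┼───┤                   ┃                  
...  *┃│ M+│                   ┃                  
━━━━━━┛┴───┘                   ┃                  
                               ┃                  
                               ┃                  
━━━━━━━━━━━━━━━━━━━━━━━━━━━━━━━┛                  


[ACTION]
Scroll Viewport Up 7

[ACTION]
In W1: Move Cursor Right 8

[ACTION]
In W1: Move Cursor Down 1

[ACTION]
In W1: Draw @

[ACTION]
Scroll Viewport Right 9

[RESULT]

                                                  
┓━━━━━━━━┏━━━━━━━━━━━━━━━━━━━━━━━━━━━━━┓          
┃        ┃ TabContainer                ┃          
┨────────┠─────────────────────────────┨          
┃        ┃[debug.log]│ report.csv      ┃          
┃┬───┐   ┃─────────────────────────────┃          
┃│ ÷ │   ┃2024-01-15 00:00:00.360 [INFO┃          
┃┼───┤   ┃2024-01-15 00:00:05.362 [INFO┃          
┃│ × │   ┃2024-01-15 00:00:06.862 [WARN┃          
┃┼───┤   ┃2024-01-15 00:00:08.649 [WARN┃          
┃│ - │   ┃2024-01-15 00:00:12.896 [WARN┃          
┃┼───┤   ┃2024-01-15 00:00:16.895 [INFO┃          
┃│ + │   ┗━━━━━━━━━━━━━━━━━━━━━━━━━━━━━┛          
┃┼───┤                   ┃                        
┃│ M+│                   ┃                        
┛┴───┘                   ┃                        
                         ┃                        
                         ┃                        
━━━━━━━━━━━━━━━━━━━━━━━━━┛                        
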